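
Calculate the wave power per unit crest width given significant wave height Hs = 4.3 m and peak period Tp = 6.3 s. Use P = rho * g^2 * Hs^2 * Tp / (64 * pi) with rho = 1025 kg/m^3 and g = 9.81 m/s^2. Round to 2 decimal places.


Apply wave power formula:
  g^2 = 9.81^2 = 96.2361
  Hs^2 = 4.3^2 = 18.49
  Numerator = rho * g^2 * Hs^2 * Tp = 1025 * 96.2361 * 18.49 * 6.3 = 11490510.95
  Denominator = 64 * pi = 201.0619
  P = 11490510.95 / 201.0619 = 57149.11 W/m

57149.11


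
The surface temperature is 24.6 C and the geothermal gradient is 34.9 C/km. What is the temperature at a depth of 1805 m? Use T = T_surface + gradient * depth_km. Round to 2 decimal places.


Convert depth to km: 1805 / 1000 = 1.805 km
Temperature increase = gradient * depth_km = 34.9 * 1.805 = 62.99 C
Temperature at depth = T_surface + delta_T = 24.6 + 62.99
T = 87.59 C

87.59


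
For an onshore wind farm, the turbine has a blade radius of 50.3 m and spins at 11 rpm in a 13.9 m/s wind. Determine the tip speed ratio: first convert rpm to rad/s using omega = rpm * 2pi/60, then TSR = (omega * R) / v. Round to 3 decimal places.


Convert rotational speed to rad/s:
  omega = 11 * 2 * pi / 60 = 1.1519 rad/s
Compute tip speed:
  v_tip = omega * R = 1.1519 * 50.3 = 57.941 m/s
Tip speed ratio:
  TSR = v_tip / v_wind = 57.941 / 13.9 = 4.168

4.168


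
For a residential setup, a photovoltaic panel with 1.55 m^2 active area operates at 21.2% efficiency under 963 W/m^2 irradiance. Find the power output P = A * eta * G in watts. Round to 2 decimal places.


Use the solar power formula P = A * eta * G.
Given: A = 1.55 m^2, eta = 0.212, G = 963 W/m^2
P = 1.55 * 0.212 * 963
P = 316.44 W

316.44


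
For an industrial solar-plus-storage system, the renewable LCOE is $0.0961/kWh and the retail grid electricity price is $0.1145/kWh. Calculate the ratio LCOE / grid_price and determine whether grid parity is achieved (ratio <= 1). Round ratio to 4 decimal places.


Compare LCOE to grid price:
  LCOE = $0.0961/kWh, Grid price = $0.1145/kWh
  Ratio = LCOE / grid_price = 0.0961 / 0.1145 = 0.8393
  Grid parity achieved (ratio <= 1)? yes

0.8393


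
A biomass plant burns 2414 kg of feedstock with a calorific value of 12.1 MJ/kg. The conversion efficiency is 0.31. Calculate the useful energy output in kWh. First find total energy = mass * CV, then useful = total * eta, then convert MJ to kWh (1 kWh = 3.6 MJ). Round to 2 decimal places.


Total energy = mass * CV = 2414 * 12.1 = 29209.4 MJ
Useful energy = total * eta = 29209.4 * 0.31 = 9054.91 MJ
Convert to kWh: 9054.91 / 3.6
Useful energy = 2515.25 kWh

2515.25


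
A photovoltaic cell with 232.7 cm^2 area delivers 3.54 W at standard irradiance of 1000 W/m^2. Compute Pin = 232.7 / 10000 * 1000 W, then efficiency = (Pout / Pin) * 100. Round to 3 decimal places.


First compute the input power:
  Pin = area_cm2 / 10000 * G = 232.7 / 10000 * 1000 = 23.27 W
Then compute efficiency:
  Efficiency = (Pout / Pin) * 100 = (3.54 / 23.27) * 100
  Efficiency = 15.213%

15.213


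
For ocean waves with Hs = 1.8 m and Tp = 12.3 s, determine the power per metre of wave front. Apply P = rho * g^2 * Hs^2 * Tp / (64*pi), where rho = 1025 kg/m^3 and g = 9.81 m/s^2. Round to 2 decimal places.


Apply wave power formula:
  g^2 = 9.81^2 = 96.2361
  Hs^2 = 1.8^2 = 3.24
  Numerator = rho * g^2 * Hs^2 * Tp = 1025 * 96.2361 * 3.24 * 12.3 = 3931081.08
  Denominator = 64 * pi = 201.0619
  P = 3931081.08 / 201.0619 = 19551.59 W/m

19551.59


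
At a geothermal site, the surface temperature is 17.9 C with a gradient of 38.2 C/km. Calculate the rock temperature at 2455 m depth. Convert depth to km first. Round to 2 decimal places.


Convert depth to km: 2455 / 1000 = 2.455 km
Temperature increase = gradient * depth_km = 38.2 * 2.455 = 93.78 C
Temperature at depth = T_surface + delta_T = 17.9 + 93.78
T = 111.68 C

111.68


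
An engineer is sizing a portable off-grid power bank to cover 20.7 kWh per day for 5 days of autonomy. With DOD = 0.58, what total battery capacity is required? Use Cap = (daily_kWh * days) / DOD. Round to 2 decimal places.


Total energy needed = daily * days = 20.7 * 5 = 103.5 kWh
Account for depth of discharge:
  Cap = total_energy / DOD = 103.5 / 0.58
  Cap = 178.45 kWh

178.45


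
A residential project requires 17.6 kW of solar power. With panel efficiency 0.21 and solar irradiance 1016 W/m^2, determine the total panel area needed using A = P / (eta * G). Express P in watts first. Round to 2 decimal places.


Convert target power to watts: P = 17.6 * 1000 = 17600.0 W
Compute denominator: eta * G = 0.21 * 1016 = 213.36
Required area A = P / (eta * G) = 17600.0 / 213.36
A = 82.49 m^2

82.49


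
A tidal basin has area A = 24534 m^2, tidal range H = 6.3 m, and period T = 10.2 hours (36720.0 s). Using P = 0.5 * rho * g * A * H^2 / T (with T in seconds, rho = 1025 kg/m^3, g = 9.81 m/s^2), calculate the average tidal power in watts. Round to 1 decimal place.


Convert period to seconds: T = 10.2 * 3600 = 36720.0 s
H^2 = 6.3^2 = 39.69
P = 0.5 * rho * g * A * H^2 / T
P = 0.5 * 1025 * 9.81 * 24534 * 39.69 / 36720.0
P = 133324.4 W

133324.4


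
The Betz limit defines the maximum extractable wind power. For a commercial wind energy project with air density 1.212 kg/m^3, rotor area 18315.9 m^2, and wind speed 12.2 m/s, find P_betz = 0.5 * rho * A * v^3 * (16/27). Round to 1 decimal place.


The Betz coefficient Cp_max = 16/27 = 0.5926
v^3 = 12.2^3 = 1815.848
P_betz = 0.5 * rho * A * v^3 * Cp_max
P_betz = 0.5 * 1.212 * 18315.9 * 1815.848 * 0.5926
P_betz = 11943637.1 W

11943637.1


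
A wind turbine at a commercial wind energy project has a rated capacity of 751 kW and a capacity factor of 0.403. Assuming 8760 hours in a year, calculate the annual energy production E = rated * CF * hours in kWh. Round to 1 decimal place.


Annual energy = rated_kW * capacity_factor * hours_per_year
Given: P_rated = 751 kW, CF = 0.403, hours = 8760
E = 751 * 0.403 * 8760
E = 2651240.3 kWh

2651240.3


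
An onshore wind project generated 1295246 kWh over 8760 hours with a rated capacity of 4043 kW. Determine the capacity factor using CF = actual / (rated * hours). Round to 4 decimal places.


Capacity factor = actual output / maximum possible output
Maximum possible = rated * hours = 4043 * 8760 = 35416680 kWh
CF = 1295246 / 35416680
CF = 0.0366

0.0366


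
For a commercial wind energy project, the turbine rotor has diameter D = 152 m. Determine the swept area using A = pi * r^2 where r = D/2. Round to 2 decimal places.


Compute the rotor radius:
  r = D / 2 = 152 / 2 = 76.0 m
Calculate swept area:
  A = pi * r^2 = pi * 76.0^2
  A = 18145.84 m^2

18145.84


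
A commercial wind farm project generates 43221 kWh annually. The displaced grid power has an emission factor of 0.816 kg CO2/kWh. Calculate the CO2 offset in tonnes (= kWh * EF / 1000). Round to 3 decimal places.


CO2 offset in kg = generation * emission_factor
CO2 offset = 43221 * 0.816 = 35268.34 kg
Convert to tonnes:
  CO2 offset = 35268.34 / 1000 = 35.268 tonnes

35.268


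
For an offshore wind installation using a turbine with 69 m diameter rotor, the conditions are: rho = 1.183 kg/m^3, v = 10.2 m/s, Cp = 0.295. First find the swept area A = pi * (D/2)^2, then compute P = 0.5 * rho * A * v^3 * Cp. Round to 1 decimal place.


Step 1 -- Compute swept area:
  A = pi * (D/2)^2 = pi * (69/2)^2 = 3739.28 m^2
Step 2 -- Apply wind power equation:
  P = 0.5 * rho * A * v^3 * Cp
  v^3 = 10.2^3 = 1061.208
  P = 0.5 * 1.183 * 3739.28 * 1061.208 * 0.295
  P = 692413.2 W

692413.2


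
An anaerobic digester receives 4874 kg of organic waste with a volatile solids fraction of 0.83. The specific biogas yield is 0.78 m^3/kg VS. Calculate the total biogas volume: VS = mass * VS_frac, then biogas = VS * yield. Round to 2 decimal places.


Compute volatile solids:
  VS = mass * VS_fraction = 4874 * 0.83 = 4045.42 kg
Calculate biogas volume:
  Biogas = VS * specific_yield = 4045.42 * 0.78
  Biogas = 3155.43 m^3

3155.43


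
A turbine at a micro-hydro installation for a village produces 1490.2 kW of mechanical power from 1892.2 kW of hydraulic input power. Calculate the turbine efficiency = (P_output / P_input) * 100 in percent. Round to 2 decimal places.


Turbine efficiency = (output power / input power) * 100
eta = (1490.2 / 1892.2) * 100
eta = 78.75%

78.75


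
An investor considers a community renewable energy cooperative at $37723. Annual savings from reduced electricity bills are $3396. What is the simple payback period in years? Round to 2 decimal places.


Simple payback period = initial cost / annual savings
Payback = 37723 / 3396
Payback = 11.11 years

11.11


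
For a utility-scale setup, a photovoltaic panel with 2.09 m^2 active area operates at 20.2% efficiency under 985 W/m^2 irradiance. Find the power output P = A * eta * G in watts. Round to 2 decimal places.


Use the solar power formula P = A * eta * G.
Given: A = 2.09 m^2, eta = 0.202, G = 985 W/m^2
P = 2.09 * 0.202 * 985
P = 415.85 W

415.85


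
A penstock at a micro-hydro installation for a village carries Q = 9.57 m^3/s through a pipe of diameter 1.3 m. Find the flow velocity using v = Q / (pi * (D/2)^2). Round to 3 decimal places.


Compute pipe cross-sectional area:
  A = pi * (D/2)^2 = pi * (1.3/2)^2 = 1.3273 m^2
Calculate velocity:
  v = Q / A = 9.57 / 1.3273
  v = 7.210 m/s

7.210


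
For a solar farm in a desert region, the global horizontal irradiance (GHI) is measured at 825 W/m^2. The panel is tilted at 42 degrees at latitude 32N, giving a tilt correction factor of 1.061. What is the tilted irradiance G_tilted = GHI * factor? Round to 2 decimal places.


Identify the given values:
  GHI = 825 W/m^2, tilt correction factor = 1.061
Apply the formula G_tilted = GHI * factor:
  G_tilted = 825 * 1.061
  G_tilted = 875.33 W/m^2

875.33


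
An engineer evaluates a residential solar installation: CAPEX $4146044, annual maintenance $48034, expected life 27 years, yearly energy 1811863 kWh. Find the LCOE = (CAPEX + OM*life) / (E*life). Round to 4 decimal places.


Total cost = CAPEX + OM * lifetime = 4146044 + 48034 * 27 = 4146044 + 1296918 = 5442962
Total generation = annual * lifetime = 1811863 * 27 = 48920301 kWh
LCOE = 5442962 / 48920301
LCOE = 0.1113 $/kWh

0.1113


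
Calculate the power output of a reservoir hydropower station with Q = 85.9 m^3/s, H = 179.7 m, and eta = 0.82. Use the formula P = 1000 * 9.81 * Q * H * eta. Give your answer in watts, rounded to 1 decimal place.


Apply the hydropower formula P = rho * g * Q * H * eta
rho * g = 1000 * 9.81 = 9810.0
P = 9810.0 * 85.9 * 179.7 * 0.82
P = 124172121.4 W

124172121.4


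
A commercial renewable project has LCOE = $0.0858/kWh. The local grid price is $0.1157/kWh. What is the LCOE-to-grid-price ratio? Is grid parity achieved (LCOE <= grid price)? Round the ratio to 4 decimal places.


Compare LCOE to grid price:
  LCOE = $0.0858/kWh, Grid price = $0.1157/kWh
  Ratio = LCOE / grid_price = 0.0858 / 0.1157 = 0.7416
  Grid parity achieved (ratio <= 1)? yes

0.7416


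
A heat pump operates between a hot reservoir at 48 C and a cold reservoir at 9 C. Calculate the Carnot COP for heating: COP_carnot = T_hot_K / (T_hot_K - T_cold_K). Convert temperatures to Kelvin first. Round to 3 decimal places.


Convert to Kelvin:
  T_hot = 48 + 273.15 = 321.15 K
  T_cold = 9 + 273.15 = 282.15 K
Apply Carnot COP formula:
  COP = T_hot_K / (T_hot_K - T_cold_K) = 321.15 / 39.0
  COP = 8.235

8.235


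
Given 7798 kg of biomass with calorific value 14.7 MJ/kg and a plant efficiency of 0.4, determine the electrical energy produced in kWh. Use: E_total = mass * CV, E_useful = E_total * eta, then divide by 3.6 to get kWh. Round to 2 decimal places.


Total energy = mass * CV = 7798 * 14.7 = 114630.6 MJ
Useful energy = total * eta = 114630.6 * 0.4 = 45852.24 MJ
Convert to kWh: 45852.24 / 3.6
Useful energy = 12736.73 kWh

12736.73


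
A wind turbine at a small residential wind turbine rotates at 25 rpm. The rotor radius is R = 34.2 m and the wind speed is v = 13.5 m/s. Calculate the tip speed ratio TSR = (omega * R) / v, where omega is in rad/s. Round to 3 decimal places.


Convert rotational speed to rad/s:
  omega = 25 * 2 * pi / 60 = 2.618 rad/s
Compute tip speed:
  v_tip = omega * R = 2.618 * 34.2 = 89.535 m/s
Tip speed ratio:
  TSR = v_tip / v_wind = 89.535 / 13.5 = 6.632

6.632


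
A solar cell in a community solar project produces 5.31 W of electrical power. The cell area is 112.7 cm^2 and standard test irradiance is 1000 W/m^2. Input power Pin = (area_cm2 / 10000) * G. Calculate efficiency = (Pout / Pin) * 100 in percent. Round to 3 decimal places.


First compute the input power:
  Pin = area_cm2 / 10000 * G = 112.7 / 10000 * 1000 = 11.27 W
Then compute efficiency:
  Efficiency = (Pout / Pin) * 100 = (5.31 / 11.27) * 100
  Efficiency = 47.116%

47.116


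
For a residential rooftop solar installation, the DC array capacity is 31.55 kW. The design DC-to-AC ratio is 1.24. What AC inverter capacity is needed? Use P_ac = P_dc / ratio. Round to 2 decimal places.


The inverter AC capacity is determined by the DC/AC ratio.
Given: P_dc = 31.55 kW, DC/AC ratio = 1.24
P_ac = P_dc / ratio = 31.55 / 1.24
P_ac = 25.44 kW

25.44


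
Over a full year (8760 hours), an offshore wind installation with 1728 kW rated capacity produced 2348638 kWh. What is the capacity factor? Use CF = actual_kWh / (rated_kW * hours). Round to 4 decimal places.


Capacity factor = actual output / maximum possible output
Maximum possible = rated * hours = 1728 * 8760 = 15137280 kWh
CF = 2348638 / 15137280
CF = 0.1552

0.1552


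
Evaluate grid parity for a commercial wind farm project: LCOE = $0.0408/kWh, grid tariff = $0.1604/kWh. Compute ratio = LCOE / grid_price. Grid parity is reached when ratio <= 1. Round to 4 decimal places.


Compare LCOE to grid price:
  LCOE = $0.0408/kWh, Grid price = $0.1604/kWh
  Ratio = LCOE / grid_price = 0.0408 / 0.1604 = 0.2544
  Grid parity achieved (ratio <= 1)? yes

0.2544


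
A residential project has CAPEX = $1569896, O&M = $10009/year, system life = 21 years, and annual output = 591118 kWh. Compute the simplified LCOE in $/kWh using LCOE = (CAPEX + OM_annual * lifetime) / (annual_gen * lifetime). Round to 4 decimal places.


Total cost = CAPEX + OM * lifetime = 1569896 + 10009 * 21 = 1569896 + 210189 = 1780085
Total generation = annual * lifetime = 591118 * 21 = 12413478 kWh
LCOE = 1780085 / 12413478
LCOE = 0.1434 $/kWh

0.1434


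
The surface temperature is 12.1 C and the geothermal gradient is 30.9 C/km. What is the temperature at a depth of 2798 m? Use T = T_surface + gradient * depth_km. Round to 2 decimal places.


Convert depth to km: 2798 / 1000 = 2.798 km
Temperature increase = gradient * depth_km = 30.9 * 2.798 = 86.46 C
Temperature at depth = T_surface + delta_T = 12.1 + 86.46
T = 98.56 C

98.56


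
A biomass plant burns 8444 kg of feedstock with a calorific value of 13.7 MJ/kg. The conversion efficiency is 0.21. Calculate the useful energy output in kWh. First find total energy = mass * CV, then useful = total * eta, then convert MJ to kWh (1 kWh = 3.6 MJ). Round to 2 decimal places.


Total energy = mass * CV = 8444 * 13.7 = 115682.8 MJ
Useful energy = total * eta = 115682.8 * 0.21 = 24293.39 MJ
Convert to kWh: 24293.39 / 3.6
Useful energy = 6748.16 kWh

6748.16


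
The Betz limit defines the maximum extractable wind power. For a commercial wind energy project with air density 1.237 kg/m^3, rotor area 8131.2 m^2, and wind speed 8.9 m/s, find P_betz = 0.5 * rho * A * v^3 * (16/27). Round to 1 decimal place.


The Betz coefficient Cp_max = 16/27 = 0.5926
v^3 = 8.9^3 = 704.969
P_betz = 0.5 * rho * A * v^3 * Cp_max
P_betz = 0.5 * 1.237 * 8131.2 * 704.969 * 0.5926
P_betz = 2100973.6 W

2100973.6


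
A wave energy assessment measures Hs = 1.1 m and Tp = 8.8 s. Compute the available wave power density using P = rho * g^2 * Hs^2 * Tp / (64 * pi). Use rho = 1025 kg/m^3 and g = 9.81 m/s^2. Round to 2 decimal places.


Apply wave power formula:
  g^2 = 9.81^2 = 96.2361
  Hs^2 = 1.1^2 = 1.21
  Numerator = rho * g^2 * Hs^2 * Tp = 1025 * 96.2361 * 1.21 * 8.8 = 1050340.04
  Denominator = 64 * pi = 201.0619
  P = 1050340.04 / 201.0619 = 5223.96 W/m

5223.96


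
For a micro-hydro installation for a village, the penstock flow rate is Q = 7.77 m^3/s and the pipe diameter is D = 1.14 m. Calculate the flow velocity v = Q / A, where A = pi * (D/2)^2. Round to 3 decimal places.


Compute pipe cross-sectional area:
  A = pi * (D/2)^2 = pi * (1.14/2)^2 = 1.0207 m^2
Calculate velocity:
  v = Q / A = 7.77 / 1.0207
  v = 7.612 m/s

7.612


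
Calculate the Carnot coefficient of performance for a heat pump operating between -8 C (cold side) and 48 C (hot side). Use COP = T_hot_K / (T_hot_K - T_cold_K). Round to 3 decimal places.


Convert to Kelvin:
  T_hot = 48 + 273.15 = 321.15 K
  T_cold = -8 + 273.15 = 265.15 K
Apply Carnot COP formula:
  COP = T_hot_K / (T_hot_K - T_cold_K) = 321.15 / 56.0
  COP = 5.735

5.735


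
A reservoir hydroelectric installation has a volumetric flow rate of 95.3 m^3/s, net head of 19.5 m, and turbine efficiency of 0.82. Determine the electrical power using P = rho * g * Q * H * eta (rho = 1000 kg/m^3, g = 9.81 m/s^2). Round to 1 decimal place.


Apply the hydropower formula P = rho * g * Q * H * eta
rho * g = 1000 * 9.81 = 9810.0
P = 9810.0 * 95.3 * 19.5 * 0.82
P = 14948939.1 W

14948939.1


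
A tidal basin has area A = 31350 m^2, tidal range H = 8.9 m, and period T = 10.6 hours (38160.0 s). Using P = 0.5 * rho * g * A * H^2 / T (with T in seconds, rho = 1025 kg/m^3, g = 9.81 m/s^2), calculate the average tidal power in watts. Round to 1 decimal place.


Convert period to seconds: T = 10.6 * 3600 = 38160.0 s
H^2 = 8.9^2 = 79.21
P = 0.5 * rho * g * A * H^2 / T
P = 0.5 * 1025 * 9.81 * 31350 * 79.21 / 38160.0
P = 327168.9 W

327168.9


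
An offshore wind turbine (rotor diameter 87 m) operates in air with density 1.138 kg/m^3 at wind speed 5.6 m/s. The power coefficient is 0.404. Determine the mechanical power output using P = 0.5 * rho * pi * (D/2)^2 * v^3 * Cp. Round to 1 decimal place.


Step 1 -- Compute swept area:
  A = pi * (D/2)^2 = pi * (87/2)^2 = 5944.68 m^2
Step 2 -- Apply wind power equation:
  P = 0.5 * rho * A * v^3 * Cp
  v^3 = 5.6^3 = 175.616
  P = 0.5 * 1.138 * 5944.68 * 175.616 * 0.404
  P = 239986.1 W

239986.1


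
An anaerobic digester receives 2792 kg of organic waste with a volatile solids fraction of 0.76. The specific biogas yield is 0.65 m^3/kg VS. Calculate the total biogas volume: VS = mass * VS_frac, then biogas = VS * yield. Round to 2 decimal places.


Compute volatile solids:
  VS = mass * VS_fraction = 2792 * 0.76 = 2121.92 kg
Calculate biogas volume:
  Biogas = VS * specific_yield = 2121.92 * 0.65
  Biogas = 1379.25 m^3

1379.25


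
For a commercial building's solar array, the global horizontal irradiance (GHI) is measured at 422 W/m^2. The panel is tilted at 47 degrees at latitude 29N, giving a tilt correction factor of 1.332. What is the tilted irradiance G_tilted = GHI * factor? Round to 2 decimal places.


Identify the given values:
  GHI = 422 W/m^2, tilt correction factor = 1.332
Apply the formula G_tilted = GHI * factor:
  G_tilted = 422 * 1.332
  G_tilted = 562.10 W/m^2

562.10


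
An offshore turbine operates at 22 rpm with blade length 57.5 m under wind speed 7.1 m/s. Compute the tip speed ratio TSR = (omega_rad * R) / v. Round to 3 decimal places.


Convert rotational speed to rad/s:
  omega = 22 * 2 * pi / 60 = 2.3038 rad/s
Compute tip speed:
  v_tip = omega * R = 2.3038 * 57.5 = 132.47 m/s
Tip speed ratio:
  TSR = v_tip / v_wind = 132.47 / 7.1 = 18.658

18.658


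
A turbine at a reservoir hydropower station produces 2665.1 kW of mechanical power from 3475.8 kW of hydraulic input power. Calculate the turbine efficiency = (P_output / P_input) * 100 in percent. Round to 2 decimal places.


Turbine efficiency = (output power / input power) * 100
eta = (2665.1 / 3475.8) * 100
eta = 76.68%

76.68


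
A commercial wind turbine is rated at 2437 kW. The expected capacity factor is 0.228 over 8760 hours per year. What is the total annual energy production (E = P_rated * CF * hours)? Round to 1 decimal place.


Annual energy = rated_kW * capacity_factor * hours_per_year
Given: P_rated = 2437 kW, CF = 0.228, hours = 8760
E = 2437 * 0.228 * 8760
E = 4867371.4 kWh

4867371.4


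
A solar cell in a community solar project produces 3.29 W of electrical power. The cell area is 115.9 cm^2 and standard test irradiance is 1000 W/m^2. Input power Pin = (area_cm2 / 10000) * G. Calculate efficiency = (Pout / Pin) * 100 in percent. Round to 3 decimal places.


First compute the input power:
  Pin = area_cm2 / 10000 * G = 115.9 / 10000 * 1000 = 11.59 W
Then compute efficiency:
  Efficiency = (Pout / Pin) * 100 = (3.29 / 11.59) * 100
  Efficiency = 28.387%

28.387


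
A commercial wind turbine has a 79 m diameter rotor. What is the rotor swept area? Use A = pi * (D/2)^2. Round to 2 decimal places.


Compute the rotor radius:
  r = D / 2 = 79 / 2 = 39.5 m
Calculate swept area:
  A = pi * r^2 = pi * 39.5^2
  A = 4901.67 m^2

4901.67


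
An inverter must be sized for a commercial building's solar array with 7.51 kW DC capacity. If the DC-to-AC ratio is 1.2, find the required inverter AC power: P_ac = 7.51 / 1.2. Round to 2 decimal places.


The inverter AC capacity is determined by the DC/AC ratio.
Given: P_dc = 7.51 kW, DC/AC ratio = 1.2
P_ac = P_dc / ratio = 7.51 / 1.2
P_ac = 6.26 kW

6.26


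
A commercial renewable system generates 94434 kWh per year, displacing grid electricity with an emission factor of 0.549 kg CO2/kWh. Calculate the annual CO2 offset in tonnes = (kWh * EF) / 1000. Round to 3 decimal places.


CO2 offset in kg = generation * emission_factor
CO2 offset = 94434 * 0.549 = 51844.27 kg
Convert to tonnes:
  CO2 offset = 51844.27 / 1000 = 51.844 tonnes

51.844


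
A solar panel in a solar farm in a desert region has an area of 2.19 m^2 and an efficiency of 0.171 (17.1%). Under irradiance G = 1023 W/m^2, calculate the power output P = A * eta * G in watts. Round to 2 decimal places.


Use the solar power formula P = A * eta * G.
Given: A = 2.19 m^2, eta = 0.171, G = 1023 W/m^2
P = 2.19 * 0.171 * 1023
P = 383.10 W

383.10


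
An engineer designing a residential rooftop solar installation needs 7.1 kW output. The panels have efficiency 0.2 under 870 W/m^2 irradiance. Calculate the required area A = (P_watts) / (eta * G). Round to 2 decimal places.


Convert target power to watts: P = 7.1 * 1000 = 7100.0 W
Compute denominator: eta * G = 0.2 * 870 = 174.0
Required area A = P / (eta * G) = 7100.0 / 174.0
A = 40.80 m^2

40.80


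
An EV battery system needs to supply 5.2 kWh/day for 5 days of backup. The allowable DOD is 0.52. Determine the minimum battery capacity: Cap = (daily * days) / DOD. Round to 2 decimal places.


Total energy needed = daily * days = 5.2 * 5 = 26.0 kWh
Account for depth of discharge:
  Cap = total_energy / DOD = 26.0 / 0.52
  Cap = 50.00 kWh

50.00


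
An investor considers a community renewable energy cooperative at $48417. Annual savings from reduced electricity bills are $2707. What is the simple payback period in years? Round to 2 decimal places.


Simple payback period = initial cost / annual savings
Payback = 48417 / 2707
Payback = 17.89 years

17.89


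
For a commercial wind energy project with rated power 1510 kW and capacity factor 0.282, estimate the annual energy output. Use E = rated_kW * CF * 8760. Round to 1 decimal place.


Annual energy = rated_kW * capacity_factor * hours_per_year
Given: P_rated = 1510 kW, CF = 0.282, hours = 8760
E = 1510 * 0.282 * 8760
E = 3730183.2 kWh

3730183.2


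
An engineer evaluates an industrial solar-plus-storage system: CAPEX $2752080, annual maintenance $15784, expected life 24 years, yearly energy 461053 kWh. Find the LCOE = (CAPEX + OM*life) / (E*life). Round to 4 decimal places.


Total cost = CAPEX + OM * lifetime = 2752080 + 15784 * 24 = 2752080 + 378816 = 3130896
Total generation = annual * lifetime = 461053 * 24 = 11065272 kWh
LCOE = 3130896 / 11065272
LCOE = 0.2829 $/kWh

0.2829


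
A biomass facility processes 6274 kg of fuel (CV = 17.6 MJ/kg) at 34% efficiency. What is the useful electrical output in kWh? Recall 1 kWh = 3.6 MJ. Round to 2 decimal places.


Total energy = mass * CV = 6274 * 17.6 = 110422.4 MJ
Useful energy = total * eta = 110422.4 * 0.34 = 37543.62 MJ
Convert to kWh: 37543.62 / 3.6
Useful energy = 10428.78 kWh

10428.78


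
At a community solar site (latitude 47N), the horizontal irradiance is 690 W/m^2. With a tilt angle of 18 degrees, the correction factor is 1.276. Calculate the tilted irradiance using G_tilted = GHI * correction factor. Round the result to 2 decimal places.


Identify the given values:
  GHI = 690 W/m^2, tilt correction factor = 1.276
Apply the formula G_tilted = GHI * factor:
  G_tilted = 690 * 1.276
  G_tilted = 880.44 W/m^2

880.44


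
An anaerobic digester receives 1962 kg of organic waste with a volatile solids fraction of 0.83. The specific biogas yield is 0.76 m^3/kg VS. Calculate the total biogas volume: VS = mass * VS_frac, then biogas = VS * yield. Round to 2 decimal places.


Compute volatile solids:
  VS = mass * VS_fraction = 1962 * 0.83 = 1628.46 kg
Calculate biogas volume:
  Biogas = VS * specific_yield = 1628.46 * 0.76
  Biogas = 1237.63 m^3

1237.63


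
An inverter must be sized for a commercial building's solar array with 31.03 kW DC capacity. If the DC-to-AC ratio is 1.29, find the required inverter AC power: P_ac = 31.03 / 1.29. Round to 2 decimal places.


The inverter AC capacity is determined by the DC/AC ratio.
Given: P_dc = 31.03 kW, DC/AC ratio = 1.29
P_ac = P_dc / ratio = 31.03 / 1.29
P_ac = 24.05 kW

24.05


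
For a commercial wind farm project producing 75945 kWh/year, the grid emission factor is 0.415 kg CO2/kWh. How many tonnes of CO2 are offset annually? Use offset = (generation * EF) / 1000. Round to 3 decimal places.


CO2 offset in kg = generation * emission_factor
CO2 offset = 75945 * 0.415 = 31517.18 kg
Convert to tonnes:
  CO2 offset = 31517.18 / 1000 = 31.517 tonnes

31.517


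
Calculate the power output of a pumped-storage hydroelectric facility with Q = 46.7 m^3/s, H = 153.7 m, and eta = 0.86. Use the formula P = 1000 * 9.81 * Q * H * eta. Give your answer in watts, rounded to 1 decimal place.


Apply the hydropower formula P = rho * g * Q * H * eta
rho * g = 1000 * 9.81 = 9810.0
P = 9810.0 * 46.7 * 153.7 * 0.86
P = 60556143.1 W

60556143.1


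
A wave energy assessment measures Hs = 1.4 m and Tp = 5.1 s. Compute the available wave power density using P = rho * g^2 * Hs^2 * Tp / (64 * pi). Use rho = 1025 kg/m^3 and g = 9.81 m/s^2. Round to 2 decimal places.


Apply wave power formula:
  g^2 = 9.81^2 = 96.2361
  Hs^2 = 1.4^2 = 1.96
  Numerator = rho * g^2 * Hs^2 * Tp = 1025 * 96.2361 * 1.96 * 5.1 = 986025.46
  Denominator = 64 * pi = 201.0619
  P = 986025.46 / 201.0619 = 4904.09 W/m

4904.09


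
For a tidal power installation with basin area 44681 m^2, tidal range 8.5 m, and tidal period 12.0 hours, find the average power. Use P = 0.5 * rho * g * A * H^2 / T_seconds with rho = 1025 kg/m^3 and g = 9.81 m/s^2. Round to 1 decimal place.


Convert period to seconds: T = 12.0 * 3600 = 43200.0 s
H^2 = 8.5^2 = 72.25
P = 0.5 * rho * g * A * H^2 / T
P = 0.5 * 1025 * 9.81 * 44681 * 72.25 / 43200.0
P = 375698.9 W

375698.9


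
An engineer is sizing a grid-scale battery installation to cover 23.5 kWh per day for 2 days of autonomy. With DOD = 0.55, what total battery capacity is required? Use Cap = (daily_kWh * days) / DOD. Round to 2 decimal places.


Total energy needed = daily * days = 23.5 * 2 = 47.0 kWh
Account for depth of discharge:
  Cap = total_energy / DOD = 47.0 / 0.55
  Cap = 85.45 kWh

85.45


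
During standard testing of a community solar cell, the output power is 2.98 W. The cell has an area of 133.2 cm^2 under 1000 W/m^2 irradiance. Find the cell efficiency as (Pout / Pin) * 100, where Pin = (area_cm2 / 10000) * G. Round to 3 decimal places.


First compute the input power:
  Pin = area_cm2 / 10000 * G = 133.2 / 10000 * 1000 = 13.32 W
Then compute efficiency:
  Efficiency = (Pout / Pin) * 100 = (2.98 / 13.32) * 100
  Efficiency = 22.372%

22.372


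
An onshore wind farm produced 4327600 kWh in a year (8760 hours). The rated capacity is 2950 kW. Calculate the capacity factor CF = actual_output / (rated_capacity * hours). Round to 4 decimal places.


Capacity factor = actual output / maximum possible output
Maximum possible = rated * hours = 2950 * 8760 = 25842000 kWh
CF = 4327600 / 25842000
CF = 0.1675

0.1675


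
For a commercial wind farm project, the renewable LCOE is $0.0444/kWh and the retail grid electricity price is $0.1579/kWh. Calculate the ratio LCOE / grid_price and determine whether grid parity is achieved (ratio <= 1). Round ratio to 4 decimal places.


Compare LCOE to grid price:
  LCOE = $0.0444/kWh, Grid price = $0.1579/kWh
  Ratio = LCOE / grid_price = 0.0444 / 0.1579 = 0.2812
  Grid parity achieved (ratio <= 1)? yes

0.2812


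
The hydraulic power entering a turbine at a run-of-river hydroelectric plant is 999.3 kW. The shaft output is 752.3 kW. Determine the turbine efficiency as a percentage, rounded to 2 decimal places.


Turbine efficiency = (output power / input power) * 100
eta = (752.3 / 999.3) * 100
eta = 75.28%

75.28


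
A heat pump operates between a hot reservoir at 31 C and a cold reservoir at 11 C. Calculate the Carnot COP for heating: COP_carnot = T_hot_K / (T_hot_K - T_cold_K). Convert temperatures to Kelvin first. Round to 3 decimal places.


Convert to Kelvin:
  T_hot = 31 + 273.15 = 304.15 K
  T_cold = 11 + 273.15 = 284.15 K
Apply Carnot COP formula:
  COP = T_hot_K / (T_hot_K - T_cold_K) = 304.15 / 20.0
  COP = 15.208

15.208


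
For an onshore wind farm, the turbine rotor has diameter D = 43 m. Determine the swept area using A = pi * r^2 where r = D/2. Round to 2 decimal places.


Compute the rotor radius:
  r = D / 2 = 43 / 2 = 21.5 m
Calculate swept area:
  A = pi * r^2 = pi * 21.5^2
  A = 1452.20 m^2

1452.20


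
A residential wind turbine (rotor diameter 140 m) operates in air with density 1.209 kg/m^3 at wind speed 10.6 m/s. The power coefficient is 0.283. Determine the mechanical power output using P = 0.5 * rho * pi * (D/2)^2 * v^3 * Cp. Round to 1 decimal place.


Step 1 -- Compute swept area:
  A = pi * (D/2)^2 = pi * (140/2)^2 = 15393.8 m^2
Step 2 -- Apply wind power equation:
  P = 0.5 * rho * A * v^3 * Cp
  v^3 = 10.6^3 = 1191.016
  P = 0.5 * 1.209 * 15393.8 * 1191.016 * 0.283
  P = 3136507.2 W

3136507.2


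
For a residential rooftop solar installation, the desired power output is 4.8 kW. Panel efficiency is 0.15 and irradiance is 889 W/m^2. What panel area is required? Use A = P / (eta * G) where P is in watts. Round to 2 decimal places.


Convert target power to watts: P = 4.8 * 1000 = 4800.0 W
Compute denominator: eta * G = 0.15 * 889 = 133.35
Required area A = P / (eta * G) = 4800.0 / 133.35
A = 36.00 m^2

36.00


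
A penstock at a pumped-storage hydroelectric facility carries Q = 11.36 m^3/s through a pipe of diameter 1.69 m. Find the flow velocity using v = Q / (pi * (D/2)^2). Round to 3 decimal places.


Compute pipe cross-sectional area:
  A = pi * (D/2)^2 = pi * (1.69/2)^2 = 2.2432 m^2
Calculate velocity:
  v = Q / A = 11.36 / 2.2432
  v = 5.064 m/s

5.064


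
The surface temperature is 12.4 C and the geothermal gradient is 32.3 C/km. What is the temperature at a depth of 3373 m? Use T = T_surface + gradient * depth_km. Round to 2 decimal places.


Convert depth to km: 3373 / 1000 = 3.373 km
Temperature increase = gradient * depth_km = 32.3 * 3.373 = 108.95 C
Temperature at depth = T_surface + delta_T = 12.4 + 108.95
T = 121.35 C

121.35


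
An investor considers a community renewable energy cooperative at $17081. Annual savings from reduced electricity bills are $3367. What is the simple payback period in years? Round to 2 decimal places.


Simple payback period = initial cost / annual savings
Payback = 17081 / 3367
Payback = 5.07 years

5.07


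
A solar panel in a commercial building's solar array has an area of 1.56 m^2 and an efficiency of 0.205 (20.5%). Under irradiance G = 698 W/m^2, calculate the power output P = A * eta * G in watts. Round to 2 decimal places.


Use the solar power formula P = A * eta * G.
Given: A = 1.56 m^2, eta = 0.205, G = 698 W/m^2
P = 1.56 * 0.205 * 698
P = 223.22 W

223.22


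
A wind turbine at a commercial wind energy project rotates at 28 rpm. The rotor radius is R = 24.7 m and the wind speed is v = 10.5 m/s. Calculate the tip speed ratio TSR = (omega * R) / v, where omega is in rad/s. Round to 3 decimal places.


Convert rotational speed to rad/s:
  omega = 28 * 2 * pi / 60 = 2.9322 rad/s
Compute tip speed:
  v_tip = omega * R = 2.9322 * 24.7 = 72.424 m/s
Tip speed ratio:
  TSR = v_tip / v_wind = 72.424 / 10.5 = 6.898

6.898


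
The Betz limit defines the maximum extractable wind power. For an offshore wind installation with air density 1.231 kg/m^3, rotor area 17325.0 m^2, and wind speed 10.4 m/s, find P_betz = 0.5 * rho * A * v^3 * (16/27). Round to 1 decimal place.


The Betz coefficient Cp_max = 16/27 = 0.5926
v^3 = 10.4^3 = 1124.864
P_betz = 0.5 * rho * A * v^3 * Cp_max
P_betz = 0.5 * 1.231 * 17325.0 * 1124.864 * 0.5926
P_betz = 7108165.6 W

7108165.6


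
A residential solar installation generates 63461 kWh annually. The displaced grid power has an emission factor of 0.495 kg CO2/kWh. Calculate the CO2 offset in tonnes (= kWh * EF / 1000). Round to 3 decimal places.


CO2 offset in kg = generation * emission_factor
CO2 offset = 63461 * 0.495 = 31413.2 kg
Convert to tonnes:
  CO2 offset = 31413.2 / 1000 = 31.413 tonnes

31.413


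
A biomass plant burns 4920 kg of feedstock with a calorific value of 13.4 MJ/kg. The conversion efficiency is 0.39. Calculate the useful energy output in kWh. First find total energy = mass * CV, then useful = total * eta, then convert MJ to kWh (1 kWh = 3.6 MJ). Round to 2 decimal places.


Total energy = mass * CV = 4920 * 13.4 = 65928.0 MJ
Useful energy = total * eta = 65928.0 * 0.39 = 25711.92 MJ
Convert to kWh: 25711.92 / 3.6
Useful energy = 7142.20 kWh

7142.20


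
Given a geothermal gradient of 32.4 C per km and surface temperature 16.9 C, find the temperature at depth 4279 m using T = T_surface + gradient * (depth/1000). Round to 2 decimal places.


Convert depth to km: 4279 / 1000 = 4.279 km
Temperature increase = gradient * depth_km = 32.4 * 4.279 = 138.64 C
Temperature at depth = T_surface + delta_T = 16.9 + 138.64
T = 155.54 C

155.54


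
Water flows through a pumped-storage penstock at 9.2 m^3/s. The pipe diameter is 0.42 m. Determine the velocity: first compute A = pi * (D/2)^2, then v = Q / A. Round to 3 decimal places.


Compute pipe cross-sectional area:
  A = pi * (D/2)^2 = pi * (0.42/2)^2 = 0.1385 m^2
Calculate velocity:
  v = Q / A = 9.2 / 0.1385
  v = 66.405 m/s

66.405


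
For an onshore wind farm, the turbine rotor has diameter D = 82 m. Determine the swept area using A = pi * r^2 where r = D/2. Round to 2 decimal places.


Compute the rotor radius:
  r = D / 2 = 82 / 2 = 41.0 m
Calculate swept area:
  A = pi * r^2 = pi * 41.0^2
  A = 5281.02 m^2

5281.02


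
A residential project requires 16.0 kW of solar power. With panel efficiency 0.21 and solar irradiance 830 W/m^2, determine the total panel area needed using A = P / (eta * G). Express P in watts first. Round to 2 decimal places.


Convert target power to watts: P = 16.0 * 1000 = 16000.0 W
Compute denominator: eta * G = 0.21 * 830 = 174.3
Required area A = P / (eta * G) = 16000.0 / 174.3
A = 91.80 m^2

91.80


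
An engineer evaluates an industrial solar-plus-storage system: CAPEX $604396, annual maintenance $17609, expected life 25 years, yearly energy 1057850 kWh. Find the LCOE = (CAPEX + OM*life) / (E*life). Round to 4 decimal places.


Total cost = CAPEX + OM * lifetime = 604396 + 17609 * 25 = 604396 + 440225 = 1044621
Total generation = annual * lifetime = 1057850 * 25 = 26446250 kWh
LCOE = 1044621 / 26446250
LCOE = 0.0395 $/kWh

0.0395


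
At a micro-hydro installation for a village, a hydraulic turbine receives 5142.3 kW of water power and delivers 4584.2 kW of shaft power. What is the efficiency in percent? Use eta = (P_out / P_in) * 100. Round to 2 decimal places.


Turbine efficiency = (output power / input power) * 100
eta = (4584.2 / 5142.3) * 100
eta = 89.15%

89.15


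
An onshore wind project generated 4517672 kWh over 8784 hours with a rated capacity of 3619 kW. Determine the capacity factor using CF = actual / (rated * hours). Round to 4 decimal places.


Capacity factor = actual output / maximum possible output
Maximum possible = rated * hours = 3619 * 8784 = 31789296 kWh
CF = 4517672 / 31789296
CF = 0.1421

0.1421


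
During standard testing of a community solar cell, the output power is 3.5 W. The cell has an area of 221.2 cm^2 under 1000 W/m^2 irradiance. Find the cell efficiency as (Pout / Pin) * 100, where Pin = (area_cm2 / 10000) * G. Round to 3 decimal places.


First compute the input power:
  Pin = area_cm2 / 10000 * G = 221.2 / 10000 * 1000 = 22.12 W
Then compute efficiency:
  Efficiency = (Pout / Pin) * 100 = (3.5 / 22.12) * 100
  Efficiency = 15.823%

15.823


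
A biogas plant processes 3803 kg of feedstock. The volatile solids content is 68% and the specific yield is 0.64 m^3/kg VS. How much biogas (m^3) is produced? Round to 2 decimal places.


Compute volatile solids:
  VS = mass * VS_fraction = 3803 * 0.68 = 2586.04 kg
Calculate biogas volume:
  Biogas = VS * specific_yield = 2586.04 * 0.64
  Biogas = 1655.07 m^3

1655.07


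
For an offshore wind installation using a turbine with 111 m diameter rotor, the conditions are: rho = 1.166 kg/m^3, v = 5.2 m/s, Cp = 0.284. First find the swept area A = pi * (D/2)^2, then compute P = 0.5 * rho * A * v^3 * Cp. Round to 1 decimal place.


Step 1 -- Compute swept area:
  A = pi * (D/2)^2 = pi * (111/2)^2 = 9676.89 m^2
Step 2 -- Apply wind power equation:
  P = 0.5 * rho * A * v^3 * Cp
  v^3 = 5.2^3 = 140.608
  P = 0.5 * 1.166 * 9676.89 * 140.608 * 0.284
  P = 225285.3 W

225285.3


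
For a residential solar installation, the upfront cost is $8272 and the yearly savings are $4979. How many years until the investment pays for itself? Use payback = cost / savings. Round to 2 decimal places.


Simple payback period = initial cost / annual savings
Payback = 8272 / 4979
Payback = 1.66 years

1.66


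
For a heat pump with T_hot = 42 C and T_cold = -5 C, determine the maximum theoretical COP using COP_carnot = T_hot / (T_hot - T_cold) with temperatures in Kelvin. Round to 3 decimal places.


Convert to Kelvin:
  T_hot = 42 + 273.15 = 315.15 K
  T_cold = -5 + 273.15 = 268.15 K
Apply Carnot COP formula:
  COP = T_hot_K / (T_hot_K - T_cold_K) = 315.15 / 47.0
  COP = 6.705

6.705


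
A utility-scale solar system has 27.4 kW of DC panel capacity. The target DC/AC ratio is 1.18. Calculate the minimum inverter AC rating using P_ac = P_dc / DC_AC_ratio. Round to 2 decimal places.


The inverter AC capacity is determined by the DC/AC ratio.
Given: P_dc = 27.4 kW, DC/AC ratio = 1.18
P_ac = P_dc / ratio = 27.4 / 1.18
P_ac = 23.22 kW

23.22


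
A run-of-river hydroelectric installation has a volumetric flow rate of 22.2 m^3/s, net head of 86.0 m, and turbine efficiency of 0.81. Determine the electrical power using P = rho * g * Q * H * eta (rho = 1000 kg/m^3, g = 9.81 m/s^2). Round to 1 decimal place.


Apply the hydropower formula P = rho * g * Q * H * eta
rho * g = 1000 * 9.81 = 9810.0
P = 9810.0 * 22.2 * 86.0 * 0.81
P = 15170694.1 W

15170694.1


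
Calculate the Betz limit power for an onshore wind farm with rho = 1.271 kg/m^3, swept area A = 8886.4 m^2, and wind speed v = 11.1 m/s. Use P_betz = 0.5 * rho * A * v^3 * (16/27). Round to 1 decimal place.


The Betz coefficient Cp_max = 16/27 = 0.5926
v^3 = 11.1^3 = 1367.631
P_betz = 0.5 * rho * A * v^3 * Cp_max
P_betz = 0.5 * 1.271 * 8886.4 * 1367.631 * 0.5926
P_betz = 4576848.8 W

4576848.8
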